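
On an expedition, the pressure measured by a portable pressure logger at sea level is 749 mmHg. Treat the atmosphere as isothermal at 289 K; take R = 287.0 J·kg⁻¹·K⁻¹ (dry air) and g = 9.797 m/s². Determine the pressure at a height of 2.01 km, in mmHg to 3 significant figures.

P ≈ 591 mmHg

Scale height: H = RT/g = 287.0 × 289 / 9.797 = 8466.2 m.
Barometric formula: P = P₀ exp(−z/H).
z/H = 2010.0/8466.2 = 0.23741; exp(−0.23741) = 0.78867.
P = 749 × 0.78867 = 590.71 mmHg.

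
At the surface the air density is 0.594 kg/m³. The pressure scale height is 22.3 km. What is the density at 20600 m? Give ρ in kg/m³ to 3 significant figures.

In an isothermal atmosphere, density decays like pressure: ρ = ρ₀ exp(−z/H).
z/H = 20600/22300 = 0.92377; exp(−0.92377) = 0.39702.
ρ = 0.594 × 0.39702 = 0.23583 kg/m³.

ρ ≈ 0.236 kg/m³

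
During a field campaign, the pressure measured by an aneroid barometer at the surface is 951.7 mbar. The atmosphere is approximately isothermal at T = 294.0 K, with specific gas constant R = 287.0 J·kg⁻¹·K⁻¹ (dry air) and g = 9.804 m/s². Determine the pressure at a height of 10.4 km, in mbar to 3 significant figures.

P ≈ 284 mbar

Scale height: H = RT/g = 287.0 × 294.0 / 9.804 = 8606.5 m.
Barometric formula: P = P₀ exp(−z/H).
z/H = 10400/8606.5 = 1.2084; exp(−1.2084) = 0.29867.
P = 951.7 × 0.29867 = 284.24 mbar.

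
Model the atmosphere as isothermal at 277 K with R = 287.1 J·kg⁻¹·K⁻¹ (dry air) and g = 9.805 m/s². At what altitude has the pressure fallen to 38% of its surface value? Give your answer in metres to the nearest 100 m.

z ≈ 7800 m

Scale height: H = RT/g = 287.1 × 277 / 9.805 = 8110.8 m.
Set P/P₀ = exp(−z/H) = 0.38, so z = −H ln(0.38).
−ln(0.38) = 0.96758; z = 8110.8 × 0.96758 = 7847.8 m.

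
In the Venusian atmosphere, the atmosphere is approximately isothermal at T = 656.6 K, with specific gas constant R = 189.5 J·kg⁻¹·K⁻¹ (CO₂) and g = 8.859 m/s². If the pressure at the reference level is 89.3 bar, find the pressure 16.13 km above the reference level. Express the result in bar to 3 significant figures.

Scale height: H = RT/g = 189.5 × 656.6 / 8.859 = 14045 m.
Barometric formula: P = P₀ exp(−z/H).
z/H = 16130/14045 = 1.1485; exp(−1.1485) = 0.31711.
P = 89.3 × 0.31711 = 28.318 bar.

P ≈ 28.3 bar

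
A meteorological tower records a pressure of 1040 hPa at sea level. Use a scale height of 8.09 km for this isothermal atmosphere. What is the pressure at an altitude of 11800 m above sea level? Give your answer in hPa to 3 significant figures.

Barometric formula: P = P₀ exp(−z/H).
z/H = 11800/8090.0 = 1.4586; exp(−1.4586) = 0.23256.
P = 1040 × 0.23256 = 241.86 hPa.

P ≈ 242 hPa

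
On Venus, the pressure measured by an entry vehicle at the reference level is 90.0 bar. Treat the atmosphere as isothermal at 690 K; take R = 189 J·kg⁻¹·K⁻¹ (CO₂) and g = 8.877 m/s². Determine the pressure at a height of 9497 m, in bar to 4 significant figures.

Scale height: H = RT/g = 189 × 690 / 8.877 = 14691 m.
Barometric formula: P = P₀ exp(−z/H).
z/H = 9497.0/14691 = 0.64645; exp(−0.64645) = 0.52390.
P = 90.0 × 0.52390 = 47.151 bar.

P ≈ 47.15 bar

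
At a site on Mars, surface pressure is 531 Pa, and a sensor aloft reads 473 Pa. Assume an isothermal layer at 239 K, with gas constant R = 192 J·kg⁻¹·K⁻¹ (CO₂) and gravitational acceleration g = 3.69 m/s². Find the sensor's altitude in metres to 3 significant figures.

z ≈ 1440 m

Scale height: H = RT/g = 192 × 239 / 3.69 = 12436 m.
Invert the barometric formula: z = H ln(P₀/P).
P₀/P = 531/473 = 1.1226; ln(1.1226) = 0.11565.
z = 12436 × 0.11565 = 1438.2 m.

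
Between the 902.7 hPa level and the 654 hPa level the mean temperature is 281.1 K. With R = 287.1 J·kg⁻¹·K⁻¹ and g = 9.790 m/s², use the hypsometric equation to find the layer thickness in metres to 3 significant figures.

Δz ≈ 2660 m

Hypsometric equation: Δz = (R T̄/g) ln(P₁/P₂).
R T̄/g = 287.1 × 281.1 / 9.790 = 8243.5 m.
ln(902.7/654) = ln(1.3803) = 0.32230.
Δz = 8243.5 × 0.32230 = 2656.9 m.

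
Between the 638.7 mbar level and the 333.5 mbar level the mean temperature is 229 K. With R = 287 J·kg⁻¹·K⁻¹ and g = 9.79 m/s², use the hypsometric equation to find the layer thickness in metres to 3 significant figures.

Δz ≈ 4360 m

Hypsometric equation: Δz = (R T̄/g) ln(P₁/P₂).
R T̄/g = 287 × 229 / 9.79 = 6713.3 m.
ln(638.7/333.5) = ln(1.9151) = 0.64977.
Δz = 6713.3 × 0.64977 = 4362.1 m.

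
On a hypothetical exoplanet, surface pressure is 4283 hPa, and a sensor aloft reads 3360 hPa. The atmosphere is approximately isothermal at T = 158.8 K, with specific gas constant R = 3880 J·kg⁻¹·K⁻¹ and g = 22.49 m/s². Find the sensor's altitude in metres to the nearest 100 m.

Scale height: H = RT/g = 3880 × 158.8 / 22.49 = 27396 m.
Invert the barometric formula: z = H ln(P₀/P).
P₀/P = 4283/3360 = 1.2747; ln(1.2747) = 0.24271.
z = 27396 × 0.24271 = 6649.3 m.

z ≈ 6600 m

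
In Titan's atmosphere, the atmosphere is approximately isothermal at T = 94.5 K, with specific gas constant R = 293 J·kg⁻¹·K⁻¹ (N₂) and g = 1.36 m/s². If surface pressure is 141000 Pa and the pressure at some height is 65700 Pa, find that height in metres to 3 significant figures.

Scale height: H = RT/g = 293 × 94.5 / 1.36 = 20359 m.
Invert the barometric formula: z = H ln(P₀/P).
P₀/P = 141000/65700 = 2.1461; ln(2.1461) = 0.76365.
z = 20359 × 0.76365 = 15547 m.

z ≈ 15500 m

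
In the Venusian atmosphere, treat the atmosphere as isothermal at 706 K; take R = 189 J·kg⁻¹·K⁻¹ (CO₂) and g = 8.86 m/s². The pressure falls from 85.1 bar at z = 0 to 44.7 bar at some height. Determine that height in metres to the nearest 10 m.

Scale height: H = RT/g = 189 × 706 / 8.86 = 15060 m.
Invert the barometric formula: z = H ln(P₀/P).
P₀/P = 85.1/44.7 = 1.9038; ln(1.9038) = 0.64385.
z = 15060 × 0.64385 = 9696.4 m.

z ≈ 9700 m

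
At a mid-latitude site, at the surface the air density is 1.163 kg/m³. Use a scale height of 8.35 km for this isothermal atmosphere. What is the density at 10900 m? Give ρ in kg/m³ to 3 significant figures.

ρ ≈ 0.315 kg/m³

In an isothermal atmosphere, density decays like pressure: ρ = ρ₀ exp(−z/H).
z/H = 10900/8350.0 = 1.3054; exp(−1.3054) = 0.27106.
ρ = 1.163 × 0.27106 = 0.31524 kg/m³.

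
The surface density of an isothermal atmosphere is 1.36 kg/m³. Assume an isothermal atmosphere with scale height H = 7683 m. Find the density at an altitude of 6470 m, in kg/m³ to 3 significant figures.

ρ ≈ 0.586 kg/m³

In an isothermal atmosphere, density decays like pressure: ρ = ρ₀ exp(−z/H).
z/H = 6470.0/7683.0 = 0.84212; exp(−0.84212) = 0.43080.
ρ = 1.36 × 0.43080 = 0.58589 kg/m³.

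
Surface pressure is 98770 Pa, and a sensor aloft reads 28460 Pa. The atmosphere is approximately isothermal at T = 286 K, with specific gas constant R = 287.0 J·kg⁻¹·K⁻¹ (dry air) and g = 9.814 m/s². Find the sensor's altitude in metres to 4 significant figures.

Scale height: H = RT/g = 287.0 × 286 / 9.814 = 8363.8 m.
Invert the barometric formula: z = H ln(P₀/P).
P₀/P = 98770/28460 = 3.4705; ln(3.4705) = 1.2443.
z = 8363.8 × 1.2443 = 10407 m.

z ≈ 10410 m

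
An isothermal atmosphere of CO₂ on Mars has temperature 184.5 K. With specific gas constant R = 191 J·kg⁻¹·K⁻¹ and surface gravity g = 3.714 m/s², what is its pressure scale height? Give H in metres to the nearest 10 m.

The scale height of an isothermal atmosphere is H = RT/g.
H = 191 × 184.5 / 3.714 = 35240/3.714 = 9488.4 m.

H ≈ 9490 m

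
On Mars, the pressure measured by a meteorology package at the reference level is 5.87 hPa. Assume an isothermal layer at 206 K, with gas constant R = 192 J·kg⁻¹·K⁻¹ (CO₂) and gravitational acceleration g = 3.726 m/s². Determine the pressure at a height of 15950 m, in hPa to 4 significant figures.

P ≈ 1.306 hPa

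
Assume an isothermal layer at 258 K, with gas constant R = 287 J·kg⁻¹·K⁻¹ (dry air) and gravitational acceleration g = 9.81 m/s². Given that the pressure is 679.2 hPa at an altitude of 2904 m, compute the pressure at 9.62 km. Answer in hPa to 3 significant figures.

Scale height: H = RT/g = 287 × 258 / 9.81 = 7548.0 m.
Between two levels, P₂ = P₁ exp(−Δz/H) with Δz = z₂ − z₁.
Δz = 9620.0 − 2904.0 = 6716.0 m; Δz/H = 6716.0/7548.0 = 0.88977.
P₂ = 679.2 × exp(−0.88977) = 679.2 × 0.41075 = 278.98 hPa.

P ≈ 279 hPa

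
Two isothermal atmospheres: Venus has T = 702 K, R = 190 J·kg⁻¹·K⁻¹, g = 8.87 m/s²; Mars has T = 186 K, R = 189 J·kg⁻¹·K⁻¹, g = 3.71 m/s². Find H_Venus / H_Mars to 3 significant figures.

H = RT/g for each body.
H_Venus = 190 × 702 / 8.87 = 15037 m.
H_Mars = 189 × 186 / 3.71 = 9475.5 m.
H_Venus/H_Mars = 15037/9475.5 = 1.5869.

H_Venus/H_Mars ≈ 1.59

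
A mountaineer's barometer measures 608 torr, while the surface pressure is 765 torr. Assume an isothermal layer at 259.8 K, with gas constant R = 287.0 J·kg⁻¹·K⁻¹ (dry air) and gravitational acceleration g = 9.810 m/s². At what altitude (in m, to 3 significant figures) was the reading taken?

z ≈ 1750 m

Scale height: H = RT/g = 287.0 × 259.8 / 9.810 = 7600.7 m.
Invert the barometric formula: z = H ln(P₀/P).
P₀/P = 765/608 = 1.2582; ln(1.2582) = 0.22968.
z = 7600.7 × 0.22968 = 1745.7 m.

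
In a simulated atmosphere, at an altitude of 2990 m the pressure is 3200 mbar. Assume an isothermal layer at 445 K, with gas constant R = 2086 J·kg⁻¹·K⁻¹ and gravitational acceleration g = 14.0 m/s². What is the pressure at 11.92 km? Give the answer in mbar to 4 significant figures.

Scale height: H = RT/g = 2086 × 445 / 14.0 = 66305 m.
Between two levels, P₂ = P₁ exp(−Δz/H) with Δz = z₂ − z₁.
Δz = 11920 − 2990.0 = 8930.0 m; Δz/H = 8930.0/66305 = 0.13468.
P₂ = 3200 × exp(−0.13468) = 3200 × 0.87400 = 2796.8 mbar.

P ≈ 2797 mbar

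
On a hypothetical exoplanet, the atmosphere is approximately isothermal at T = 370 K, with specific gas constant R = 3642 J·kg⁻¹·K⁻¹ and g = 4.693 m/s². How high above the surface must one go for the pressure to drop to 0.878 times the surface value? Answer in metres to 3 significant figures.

Scale height: H = RT/g = 3642 × 370 / 4.693 = 287140 m.
Set P/P₀ = exp(−z/H) = 0.878, so z = −H ln(0.878).
−ln(0.878) = 0.13011; z = 287140 × 0.13011 = 37360 m.

z ≈ 37400 m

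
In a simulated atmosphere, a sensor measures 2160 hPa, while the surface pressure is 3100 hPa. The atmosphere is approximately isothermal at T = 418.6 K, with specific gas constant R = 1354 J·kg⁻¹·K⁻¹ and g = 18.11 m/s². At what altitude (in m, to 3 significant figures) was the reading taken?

z ≈ 11300 m

Scale height: H = RT/g = 1354 × 418.6 / 18.11 = 31297 m.
Invert the barometric formula: z = H ln(P₀/P).
P₀/P = 3100/2160 = 1.4352; ln(1.4352) = 0.36130.
z = 31297 × 0.36130 = 11308 m.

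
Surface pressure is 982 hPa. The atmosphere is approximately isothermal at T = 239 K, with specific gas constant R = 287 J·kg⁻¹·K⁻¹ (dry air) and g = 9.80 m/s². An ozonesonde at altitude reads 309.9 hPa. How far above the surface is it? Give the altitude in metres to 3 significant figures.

Scale height: H = RT/g = 287 × 239 / 9.80 = 6999.3 m.
Invert the barometric formula: z = H ln(P₀/P).
P₀/P = 982/309.9 = 3.1688; ln(3.1688) = 1.1534.
z = 6999.3 × 1.1534 = 8073.0 m.

z ≈ 8070 m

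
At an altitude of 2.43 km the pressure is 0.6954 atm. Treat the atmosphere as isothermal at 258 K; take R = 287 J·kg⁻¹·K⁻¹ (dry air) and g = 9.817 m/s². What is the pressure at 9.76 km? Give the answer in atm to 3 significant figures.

P ≈ 0.263 atm

Scale height: H = RT/g = 287 × 258 / 9.817 = 7542.6 m.
Between two levels, P₂ = P₁ exp(−Δz/H) with Δz = z₂ − z₁.
Δz = 9760.0 − 2430.0 = 7330.0 m; Δz/H = 7330.0/7542.6 = 0.97181.
P₂ = 0.6954 × exp(−0.97181) = 0.6954 × 0.37840 = 0.26314 atm.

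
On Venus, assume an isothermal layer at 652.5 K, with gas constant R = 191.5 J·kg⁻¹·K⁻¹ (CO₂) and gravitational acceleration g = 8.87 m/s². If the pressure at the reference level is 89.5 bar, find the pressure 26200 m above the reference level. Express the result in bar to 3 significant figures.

P ≈ 13.9 bar

Scale height: H = RT/g = 191.5 × 652.5 / 8.87 = 14087 m.
Barometric formula: P = P₀ exp(−z/H).
z/H = 26200/14087 = 1.8599; exp(−1.8599) = 0.15569.
P = 89.5 × 0.15569 = 13.934 bar.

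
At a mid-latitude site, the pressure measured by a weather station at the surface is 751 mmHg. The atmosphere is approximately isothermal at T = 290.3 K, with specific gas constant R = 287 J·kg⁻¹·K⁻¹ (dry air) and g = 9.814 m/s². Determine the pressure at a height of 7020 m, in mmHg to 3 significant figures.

Scale height: H = RT/g = 287 × 290.3 / 9.814 = 8489.5 m.
Barometric formula: P = P₀ exp(−z/H).
z/H = 7020.0/8489.5 = 0.82690; exp(−0.82690) = 0.43740.
P = 751 × 0.43740 = 328.49 mmHg.

P ≈ 328 mmHg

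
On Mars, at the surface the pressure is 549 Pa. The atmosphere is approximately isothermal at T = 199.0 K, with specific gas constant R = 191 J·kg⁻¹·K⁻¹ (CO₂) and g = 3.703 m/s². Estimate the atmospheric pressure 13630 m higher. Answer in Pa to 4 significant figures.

P ≈ 145.5 Pa

Scale height: H = RT/g = 191 × 199.0 / 3.703 = 10264 m.
Barometric formula: P = P₀ exp(−z/H).
z/H = 13630/10264 = 1.3279; exp(−1.3279) = 0.26503.
P = 549 × 0.26503 = 145.50 Pa.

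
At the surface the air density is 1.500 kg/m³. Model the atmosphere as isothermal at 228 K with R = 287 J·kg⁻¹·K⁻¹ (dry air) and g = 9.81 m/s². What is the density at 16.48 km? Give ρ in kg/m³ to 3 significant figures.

Scale height: H = RT/g = 287 × 228 / 9.81 = 6670.3 m.
In an isothermal atmosphere, density decays like pressure: ρ = ρ₀ exp(−z/H).
z/H = 16480/6670.3 = 2.4707; exp(−2.4707) = 0.084526.
ρ = 1.500 × 0.084526 = 0.12679 kg/m³.

ρ ≈ 0.127 kg/m³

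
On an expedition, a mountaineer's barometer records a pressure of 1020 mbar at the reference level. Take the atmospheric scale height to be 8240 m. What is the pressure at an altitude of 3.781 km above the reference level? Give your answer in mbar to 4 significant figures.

P ≈ 644.6 mbar

Barometric formula: P = P₀ exp(−z/H).
z/H = 3781.0/8240.0 = 0.45886; exp(−0.45886) = 0.63200.
P = 1020 × 0.63200 = 644.64 mbar.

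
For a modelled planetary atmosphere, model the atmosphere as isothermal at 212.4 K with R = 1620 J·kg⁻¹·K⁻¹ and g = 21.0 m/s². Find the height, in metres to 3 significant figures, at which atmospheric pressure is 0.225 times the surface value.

z ≈ 24400 m

Scale height: H = RT/g = 1620 × 212.4 / 21.0 = 16385 m.
Set P/P₀ = exp(−z/H) = 0.225, so z = −H ln(0.225).
−ln(0.225) = 1.4917; z = 16385 × 1.4917 = 24442 m.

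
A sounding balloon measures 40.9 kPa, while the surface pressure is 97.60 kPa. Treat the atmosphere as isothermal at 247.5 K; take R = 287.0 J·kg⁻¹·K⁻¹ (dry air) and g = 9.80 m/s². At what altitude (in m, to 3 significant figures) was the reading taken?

Scale height: H = RT/g = 287.0 × 247.5 / 9.80 = 7248.2 m.
Invert the barometric formula: z = H ln(P₀/P).
P₀/P = 97.60/40.9 = 2.3863; ln(2.3863) = 0.86974.
z = 7248.2 × 0.86974 = 6304.0 m.

z ≈ 6300 m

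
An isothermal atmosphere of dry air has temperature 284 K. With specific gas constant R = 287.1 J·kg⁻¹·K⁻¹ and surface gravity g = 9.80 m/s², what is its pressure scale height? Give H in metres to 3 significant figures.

The scale height of an isothermal atmosphere is H = RT/g.
H = 287.1 × 284 / 9.80 = 81536/9.80 = 8320.0 m.

H ≈ 8320 m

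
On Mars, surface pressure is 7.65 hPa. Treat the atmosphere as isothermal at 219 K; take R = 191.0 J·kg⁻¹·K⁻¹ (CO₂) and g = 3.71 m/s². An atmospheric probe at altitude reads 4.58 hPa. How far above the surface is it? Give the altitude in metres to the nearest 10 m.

z ≈ 5780 m

Scale height: H = RT/g = 191.0 × 219 / 3.71 = 11275 m.
Invert the barometric formula: z = H ln(P₀/P).
P₀/P = 7.65/4.58 = 1.6703; ln(1.6703) = 0.51300.
z = 11275 × 0.51300 = 5784.1 m.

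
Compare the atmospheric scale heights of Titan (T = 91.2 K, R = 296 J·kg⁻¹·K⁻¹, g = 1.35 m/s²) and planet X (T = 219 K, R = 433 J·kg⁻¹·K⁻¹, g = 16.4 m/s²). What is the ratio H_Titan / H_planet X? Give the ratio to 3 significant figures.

H = RT/g for each body.
H_Titan = 296 × 91.2 / 1.35 = 19996 m.
H_planet X = 433 × 219 / 16.4 = 5782.1 m.
H_Titan/H_planet X = 19996/5782.1 = 3.4583.

H_Titan/H_planet X ≈ 3.46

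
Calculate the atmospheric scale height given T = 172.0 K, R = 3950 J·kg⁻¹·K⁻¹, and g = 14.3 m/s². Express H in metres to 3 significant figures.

The scale height of an isothermal atmosphere is H = RT/g.
H = 3950 × 172.0 / 14.3 = 679400/14.3 = 47510 m.

H ≈ 47500 m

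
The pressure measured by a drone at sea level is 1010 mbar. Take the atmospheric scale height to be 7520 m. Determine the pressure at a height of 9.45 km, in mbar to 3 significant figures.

P ≈ 287 mbar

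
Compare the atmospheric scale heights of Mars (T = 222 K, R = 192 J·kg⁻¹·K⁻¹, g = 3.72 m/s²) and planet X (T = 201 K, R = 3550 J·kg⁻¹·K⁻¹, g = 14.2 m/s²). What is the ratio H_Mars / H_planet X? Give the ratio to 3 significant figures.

H_Mars/H_planet X ≈ 0.228

H = RT/g for each body.
H_Mars = 192 × 222 / 3.72 = 11458 m.
H_planet X = 3550 × 201 / 14.2 = 50250 m.
H_Mars/H_planet X = 11458/50250 = 0.22802.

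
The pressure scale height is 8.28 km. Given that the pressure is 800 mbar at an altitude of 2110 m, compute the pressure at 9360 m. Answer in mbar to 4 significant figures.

Between two levels, P₂ = P₁ exp(−Δz/H) with Δz = z₂ − z₁.
Δz = 9360.0 − 2110.0 = 7250.0 m; Δz/H = 7250.0/8280.0 = 0.87560.
P₂ = 800 × exp(−0.87560) = 800 × 0.41661 = 333.29 mbar.

P ≈ 333.3 mbar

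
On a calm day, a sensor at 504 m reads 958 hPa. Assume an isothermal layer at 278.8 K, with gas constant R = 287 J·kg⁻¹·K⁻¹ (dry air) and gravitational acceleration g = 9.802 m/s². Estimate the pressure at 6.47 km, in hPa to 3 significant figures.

Scale height: H = RT/g = 287 × 278.8 / 9.802 = 8163.2 m.
Between two levels, P₂ = P₁ exp(−Δz/H) with Δz = z₂ − z₁.
Δz = 6470.0 − 504.00 = 5966.0 m; Δz/H = 5966.0/8163.2 = 0.73084.
P₂ = 958 × exp(−0.73084) = 958 × 0.48150 = 461.28 hPa.

P ≈ 461 hPa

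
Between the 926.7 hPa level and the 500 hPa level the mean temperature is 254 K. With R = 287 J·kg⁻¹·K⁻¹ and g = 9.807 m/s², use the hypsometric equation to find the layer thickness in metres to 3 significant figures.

Δz ≈ 4590 m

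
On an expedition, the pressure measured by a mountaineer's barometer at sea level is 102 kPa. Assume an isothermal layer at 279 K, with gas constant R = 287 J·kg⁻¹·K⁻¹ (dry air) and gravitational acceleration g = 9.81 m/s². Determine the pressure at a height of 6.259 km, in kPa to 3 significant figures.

P ≈ 47.4 kPa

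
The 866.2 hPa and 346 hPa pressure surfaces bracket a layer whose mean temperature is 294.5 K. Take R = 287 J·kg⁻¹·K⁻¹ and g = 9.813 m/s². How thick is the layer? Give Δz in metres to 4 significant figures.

Δz ≈ 7904 m

Hypsometric equation: Δz = (R T̄/g) ln(P₁/P₂).
R T̄/g = 287 × 294.5 / 9.813 = 8613.2 m.
ln(866.2/346) = ln(2.5035) = 0.91769.
Δz = 8613.2 × 0.91769 = 7904.2 m.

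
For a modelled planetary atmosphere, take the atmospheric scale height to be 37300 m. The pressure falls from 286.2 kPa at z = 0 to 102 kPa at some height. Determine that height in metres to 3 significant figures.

z ≈ 38500 m

Invert the barometric formula: z = H ln(P₀/P).
P₀/P = 286.2/102 = 2.8059; ln(2.8059) = 1.0317.
z = 37300 × 1.0317 = 38482 m.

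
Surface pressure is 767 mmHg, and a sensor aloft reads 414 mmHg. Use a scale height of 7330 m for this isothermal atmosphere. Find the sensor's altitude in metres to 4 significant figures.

Invert the barometric formula: z = H ln(P₀/P).
P₀/P = 767/414 = 1.8527; ln(1.8527) = 0.61664.
z = 7330.0 × 0.61664 = 4520.0 m.

z ≈ 4520 m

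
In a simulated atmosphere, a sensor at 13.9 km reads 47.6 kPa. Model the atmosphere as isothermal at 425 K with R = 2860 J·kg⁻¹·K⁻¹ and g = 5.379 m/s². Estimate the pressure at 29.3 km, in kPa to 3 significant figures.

P ≈ 44.5 kPa

Scale height: H = RT/g = 2860 × 425 / 5.379 = 225970 m.
Between two levels, P₂ = P₁ exp(−Δz/H) with Δz = z₂ − z₁.
Δz = 29300 − 13900 = 15400 m; Δz/H = 15400/225970 = 0.068151.
P₂ = 47.6 × exp(−0.068151) = 47.6 × 0.93412 = 44.464 kPa.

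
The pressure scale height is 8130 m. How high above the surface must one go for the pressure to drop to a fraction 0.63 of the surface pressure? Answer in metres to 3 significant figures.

z ≈ 3760 m

Set P/P₀ = exp(−z/H) = 0.63, so z = −H ln(0.63).
−ln(0.63) = 0.46204; z = 8130.0 × 0.46204 = 3756.4 m.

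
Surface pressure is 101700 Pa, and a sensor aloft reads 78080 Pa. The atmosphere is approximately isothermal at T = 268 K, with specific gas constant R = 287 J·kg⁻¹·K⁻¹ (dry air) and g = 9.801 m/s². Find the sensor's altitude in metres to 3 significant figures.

z ≈ 2070 m

Scale height: H = RT/g = 287 × 268 / 9.801 = 7847.8 m.
Invert the barometric formula: z = H ln(P₀/P).
P₀/P = 101700/78080 = 1.3025; ln(1.3025) = 0.26429.
z = 7847.8 × 0.26429 = 2074.1 m.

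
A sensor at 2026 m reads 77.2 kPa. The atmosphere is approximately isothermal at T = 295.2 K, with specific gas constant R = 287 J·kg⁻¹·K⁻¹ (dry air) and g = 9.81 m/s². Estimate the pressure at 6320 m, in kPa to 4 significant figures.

Scale height: H = RT/g = 287 × 295.2 / 9.81 = 8636.3 m.
Between two levels, P₂ = P₁ exp(−Δz/H) with Δz = z₂ − z₁.
Δz = 6320.0 − 2026.0 = 4294.0 m; Δz/H = 4294.0/8636.3 = 0.49720.
P₂ = 77.2 × exp(−0.49720) = 77.2 × 0.60823 = 46.955 kPa.

P ≈ 46.96 kPa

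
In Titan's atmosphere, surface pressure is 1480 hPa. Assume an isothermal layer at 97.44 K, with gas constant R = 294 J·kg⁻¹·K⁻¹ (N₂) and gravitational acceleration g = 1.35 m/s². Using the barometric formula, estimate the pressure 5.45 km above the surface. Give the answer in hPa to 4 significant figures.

P ≈ 1145 hPa

Scale height: H = RT/g = 294 × 97.44 / 1.35 = 21220 m.
Barometric formula: P = P₀ exp(−z/H).
z/H = 5450.0/21220 = 0.25683; exp(−0.25683) = 0.77350.
P = 1480 × 0.77350 = 1144.8 hPa.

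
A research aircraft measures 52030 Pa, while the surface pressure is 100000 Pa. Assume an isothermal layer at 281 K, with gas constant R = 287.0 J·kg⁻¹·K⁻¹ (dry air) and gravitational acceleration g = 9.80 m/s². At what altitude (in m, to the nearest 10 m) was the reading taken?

z ≈ 5380 m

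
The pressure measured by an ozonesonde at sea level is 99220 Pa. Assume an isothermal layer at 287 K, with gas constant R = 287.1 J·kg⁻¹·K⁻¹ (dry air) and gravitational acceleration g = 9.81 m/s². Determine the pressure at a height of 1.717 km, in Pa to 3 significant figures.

P ≈ 80900 Pa

Scale height: H = RT/g = 287.1 × 287 / 9.81 = 8399.4 m.
Barometric formula: P = P₀ exp(−z/H).
z/H = 1717.0/8399.4 = 0.20442; exp(−0.20442) = 0.81512.
P = 99220 × 0.81512 = 80876 Pa.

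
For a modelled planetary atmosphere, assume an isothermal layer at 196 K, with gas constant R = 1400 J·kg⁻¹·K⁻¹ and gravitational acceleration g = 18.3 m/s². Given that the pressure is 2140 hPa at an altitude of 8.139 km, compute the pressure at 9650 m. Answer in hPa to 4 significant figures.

Scale height: H = RT/g = 1400 × 196 / 18.3 = 14995 m.
Between two levels, P₂ = P₁ exp(−Δz/H) with Δz = z₂ − z₁.
Δz = 9650.0 − 8139.0 = 1511.0 m; Δz/H = 1511.0/14995 = 0.10077.
P₂ = 2140 × exp(−0.10077) = 2140 × 0.90414 = 1934.9 hPa.

P ≈ 1935 hPa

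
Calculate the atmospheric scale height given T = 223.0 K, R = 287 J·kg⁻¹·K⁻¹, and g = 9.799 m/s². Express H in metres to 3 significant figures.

H ≈ 6530 m

The scale height of an isothermal atmosphere is H = RT/g.
H = 287 × 223.0 / 9.799 = 64001/9.799 = 6531.4 m.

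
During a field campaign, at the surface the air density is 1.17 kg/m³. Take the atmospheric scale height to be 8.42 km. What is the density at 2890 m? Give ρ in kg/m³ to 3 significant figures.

ρ ≈ 0.830 kg/m³

In an isothermal atmosphere, density decays like pressure: ρ = ρ₀ exp(−z/H).
z/H = 2890.0/8420.0 = 0.34323; exp(−0.34323) = 0.70948.
ρ = 1.17 × 0.70948 = 0.83009 kg/m³.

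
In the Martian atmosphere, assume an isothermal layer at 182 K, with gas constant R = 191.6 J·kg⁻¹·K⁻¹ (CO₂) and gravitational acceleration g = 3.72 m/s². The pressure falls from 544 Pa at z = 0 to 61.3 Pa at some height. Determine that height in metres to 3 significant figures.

Scale height: H = RT/g = 191.6 × 182 / 3.72 = 9374.0 m.
Invert the barometric formula: z = H ln(P₀/P).
P₀/P = 544/61.3 = 8.8744; ln(8.8744) = 2.1832.
z = 9374.0 × 2.1832 = 20465 m.

z ≈ 20500 m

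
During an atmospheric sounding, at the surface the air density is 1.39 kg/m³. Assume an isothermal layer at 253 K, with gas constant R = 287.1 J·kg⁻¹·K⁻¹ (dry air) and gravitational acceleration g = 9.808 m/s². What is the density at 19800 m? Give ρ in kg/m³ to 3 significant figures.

ρ ≈ 0.0959 kg/m³

Scale height: H = RT/g = 287.1 × 253 / 9.808 = 7405.8 m.
In an isothermal atmosphere, density decays like pressure: ρ = ρ₀ exp(−z/H).
z/H = 19800/7405.8 = 2.6736; exp(−2.6736) = 0.069003.
ρ = 1.39 × 0.069003 = 0.095914 kg/m³.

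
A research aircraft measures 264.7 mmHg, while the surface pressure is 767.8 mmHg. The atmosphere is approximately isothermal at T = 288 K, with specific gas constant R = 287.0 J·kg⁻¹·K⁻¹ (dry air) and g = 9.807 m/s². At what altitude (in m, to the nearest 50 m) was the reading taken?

Scale height: H = RT/g = 287.0 × 288 / 9.807 = 8428.3 m.
Invert the barometric formula: z = H ln(P₀/P).
P₀/P = 767.8/264.7 = 2.9006; ln(2.9006) = 1.0649.
z = 8428.3 × 1.0649 = 8975.3 m.

z ≈ 9000 m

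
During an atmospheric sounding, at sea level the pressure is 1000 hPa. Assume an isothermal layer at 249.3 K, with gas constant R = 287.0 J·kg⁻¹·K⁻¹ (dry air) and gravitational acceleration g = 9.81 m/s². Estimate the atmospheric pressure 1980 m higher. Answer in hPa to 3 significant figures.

Scale height: H = RT/g = 287.0 × 249.3 / 9.81 = 7293.5 m.
Barometric formula: P = P₀ exp(−z/H).
z/H = 1980.0/7293.5 = 0.27147; exp(−0.27147) = 0.76226.
P = 1000 × 0.76226 = 762.26 hPa.

P ≈ 762 hPa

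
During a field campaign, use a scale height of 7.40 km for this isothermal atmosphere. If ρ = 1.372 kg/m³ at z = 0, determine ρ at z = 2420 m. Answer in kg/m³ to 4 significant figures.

In an isothermal atmosphere, density decays like pressure: ρ = ρ₀ exp(−z/H).
z/H = 2420.0/7400.0 = 0.32703; exp(−0.32703) = 0.72106.
ρ = 1.372 × 0.72106 = 0.98929 kg/m³.

ρ ≈ 0.9893 kg/m³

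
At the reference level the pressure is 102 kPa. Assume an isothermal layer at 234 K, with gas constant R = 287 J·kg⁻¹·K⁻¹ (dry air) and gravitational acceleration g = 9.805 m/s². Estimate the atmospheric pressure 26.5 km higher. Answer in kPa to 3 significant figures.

P ≈ 2.13 kPa

Scale height: H = RT/g = 287 × 234 / 9.805 = 6849.4 m.
Barometric formula: P = P₀ exp(−z/H).
z/H = 26500/6849.4 = 3.8690; exp(−3.8690) = 0.020879.
P = 102 × 0.020879 = 2.1297 kPa.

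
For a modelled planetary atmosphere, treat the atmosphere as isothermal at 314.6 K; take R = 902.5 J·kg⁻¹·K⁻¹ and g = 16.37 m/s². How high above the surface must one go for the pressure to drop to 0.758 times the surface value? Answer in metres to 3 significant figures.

Scale height: H = RT/g = 902.5 × 314.6 / 16.37 = 17344 m.
Set P/P₀ = exp(−z/H) = 0.758, so z = −H ln(0.758).
−ln(0.758) = 0.27707; z = 17344 × 0.27707 = 4805.5 m.

z ≈ 4810 m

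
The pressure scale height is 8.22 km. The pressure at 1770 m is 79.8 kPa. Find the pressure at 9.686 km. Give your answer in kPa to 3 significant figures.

P ≈ 30.5 kPa

Between two levels, P₂ = P₁ exp(−Δz/H) with Δz = z₂ − z₁.
Δz = 9686.0 − 1770.0 = 7916.0 m; Δz/H = 7916.0/8220.0 = 0.96302.
P₂ = 79.8 × exp(−0.96302) = 79.8 × 0.38174 = 30.463 kPa.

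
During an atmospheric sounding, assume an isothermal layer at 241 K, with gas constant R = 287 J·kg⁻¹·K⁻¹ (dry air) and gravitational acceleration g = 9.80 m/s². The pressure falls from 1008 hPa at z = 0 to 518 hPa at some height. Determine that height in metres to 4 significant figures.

Scale height: H = RT/g = 287 × 241 / 9.80 = 7057.9 m.
Invert the barometric formula: z = H ln(P₀/P).
P₀/P = 1008/518 = 1.9459; ln(1.9459) = 0.66572.
z = 7057.9 × 0.66572 = 4698.6 m.

z ≈ 4699 m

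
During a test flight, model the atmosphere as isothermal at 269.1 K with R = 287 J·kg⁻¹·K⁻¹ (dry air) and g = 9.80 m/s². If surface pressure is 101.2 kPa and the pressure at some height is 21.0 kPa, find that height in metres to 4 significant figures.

z ≈ 12390 m

Scale height: H = RT/g = 287 × 269.1 / 9.80 = 7880.8 m.
Invert the barometric formula: z = H ln(P₀/P).
P₀/P = 101.2/21.0 = 4.8190; ln(4.8190) = 1.5726.
z = 7880.8 × 1.5726 = 12393 m.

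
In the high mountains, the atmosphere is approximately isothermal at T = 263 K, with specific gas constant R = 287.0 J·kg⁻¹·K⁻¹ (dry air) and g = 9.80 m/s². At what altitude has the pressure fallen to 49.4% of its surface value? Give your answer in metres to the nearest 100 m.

z ≈ 5400 m

Scale height: H = RT/g = 287.0 × 263 / 9.80 = 7702.1 m.
Set P/P₀ = exp(−z/H) = 0.494, so z = −H ln(0.494).
−ln(0.494) = 0.70522; z = 7702.1 × 0.70522 = 5431.7 m.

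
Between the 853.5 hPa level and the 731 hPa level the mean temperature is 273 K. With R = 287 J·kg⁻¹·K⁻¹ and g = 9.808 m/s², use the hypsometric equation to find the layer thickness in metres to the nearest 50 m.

Δz ≈ 1250 m

Hypsometric equation: Δz = (R T̄/g) ln(P₁/P₂).
R T̄/g = 287 × 273 / 9.808 = 7988.5 m.
ln(853.5/731) = ln(1.1676) = 0.15495.
Δz = 7988.5 × 0.15495 = 1237.8 m.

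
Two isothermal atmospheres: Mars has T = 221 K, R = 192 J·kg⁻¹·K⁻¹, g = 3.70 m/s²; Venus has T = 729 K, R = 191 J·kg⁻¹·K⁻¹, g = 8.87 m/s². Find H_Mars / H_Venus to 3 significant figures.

H_Mars/H_Venus ≈ 0.731

H = RT/g for each body.
H_Mars = 192 × 221 / 3.70 = 11468 m.
H_Venus = 191 × 729 / 8.87 = 15698 m.
H_Mars/H_Venus = 11468/15698 = 0.73054.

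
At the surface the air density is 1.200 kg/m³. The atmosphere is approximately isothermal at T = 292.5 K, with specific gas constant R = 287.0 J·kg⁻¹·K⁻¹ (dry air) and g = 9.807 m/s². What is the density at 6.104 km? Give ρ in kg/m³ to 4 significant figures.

ρ ≈ 0.5882 kg/m³

Scale height: H = RT/g = 287.0 × 292.5 / 9.807 = 8560.0 m.
In an isothermal atmosphere, density decays like pressure: ρ = ρ₀ exp(−z/H).
z/H = 6104.0/8560.0 = 0.71308; exp(−0.71308) = 0.49013.
ρ = 1.200 × 0.49013 = 0.58816 kg/m³.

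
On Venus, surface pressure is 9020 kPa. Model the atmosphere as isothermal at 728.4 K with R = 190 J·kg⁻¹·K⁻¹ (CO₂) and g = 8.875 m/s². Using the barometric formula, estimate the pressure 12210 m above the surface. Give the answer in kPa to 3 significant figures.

Scale height: H = RT/g = 190 × 728.4 / 8.875 = 15594 m.
Barometric formula: P = P₀ exp(−z/H).
z/H = 12210/15594 = 0.78299; exp(−0.78299) = 0.45704.
P = 9020 × 0.45704 = 4122.5 kPa.

P ≈ 4120 kPa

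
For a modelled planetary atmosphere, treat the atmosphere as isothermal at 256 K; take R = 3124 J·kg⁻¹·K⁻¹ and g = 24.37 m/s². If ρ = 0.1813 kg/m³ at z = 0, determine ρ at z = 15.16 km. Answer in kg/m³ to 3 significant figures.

Scale height: H = RT/g = 3124 × 256 / 24.37 = 32817 m.
In an isothermal atmosphere, density decays like pressure: ρ = ρ₀ exp(−z/H).
z/H = 15160/32817 = 0.46196; exp(−0.46196) = 0.63005.
ρ = 0.1813 × 0.63005 = 0.11423 kg/m³.

ρ ≈ 0.114 kg/m³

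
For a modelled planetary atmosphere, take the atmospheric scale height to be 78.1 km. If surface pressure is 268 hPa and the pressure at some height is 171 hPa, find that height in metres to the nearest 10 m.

Invert the barometric formula: z = H ln(P₀/P).
P₀/P = 268/171 = 1.5673; ln(1.5673) = 0.44935.
z = 78100 × 0.44935 = 35094 m.

z ≈ 35090 m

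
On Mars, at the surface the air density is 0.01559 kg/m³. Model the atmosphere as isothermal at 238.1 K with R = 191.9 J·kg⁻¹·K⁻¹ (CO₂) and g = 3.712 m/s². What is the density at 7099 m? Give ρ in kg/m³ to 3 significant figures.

ρ ≈ 0.00876 kg/m³

Scale height: H = RT/g = 191.9 × 238.1 / 3.712 = 12309 m.
In an isothermal atmosphere, density decays like pressure: ρ = ρ₀ exp(−z/H).
z/H = 7099.0/12309 = 0.57673; exp(−0.57673) = 0.56173.
ρ = 0.01559 × 0.56173 = 0.0087574 kg/m³.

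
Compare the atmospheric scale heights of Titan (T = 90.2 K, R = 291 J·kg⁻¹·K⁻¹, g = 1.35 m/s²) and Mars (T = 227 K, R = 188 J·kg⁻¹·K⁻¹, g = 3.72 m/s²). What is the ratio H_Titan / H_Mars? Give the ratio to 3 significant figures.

H_Titan/H_Mars ≈ 1.69

H = RT/g for each body.
H_Titan = 291 × 90.2 / 1.35 = 19443 m.
H_Mars = 188 × 227 / 3.72 = 11472 m.
H_Titan/H_Mars = 19443/11472 = 1.6948.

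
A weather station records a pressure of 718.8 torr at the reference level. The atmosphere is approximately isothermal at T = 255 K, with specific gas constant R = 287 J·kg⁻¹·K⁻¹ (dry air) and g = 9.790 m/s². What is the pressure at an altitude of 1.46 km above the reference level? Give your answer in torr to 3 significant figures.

Scale height: H = RT/g = 287 × 255 / 9.790 = 7475.5 m.
Barometric formula: P = P₀ exp(−z/H).
z/H = 1460.0/7475.5 = 0.19530; exp(−0.19530) = 0.82259.
P = 718.8 × 0.82259 = 591.28 torr.

P ≈ 591 torr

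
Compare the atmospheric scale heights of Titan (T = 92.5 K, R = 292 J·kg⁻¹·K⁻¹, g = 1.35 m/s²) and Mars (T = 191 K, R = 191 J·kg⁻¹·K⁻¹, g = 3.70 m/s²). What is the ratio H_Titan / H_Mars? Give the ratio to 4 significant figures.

H_Titan/H_Mars ≈ 2.029

H = RT/g for each body.
H_Titan = 292 × 92.5 / 1.35 = 20007 m.
H_Mars = 191 × 191 / 3.70 = 9859.7 m.
H_Titan/H_Mars = 20007/9859.7 = 2.0292.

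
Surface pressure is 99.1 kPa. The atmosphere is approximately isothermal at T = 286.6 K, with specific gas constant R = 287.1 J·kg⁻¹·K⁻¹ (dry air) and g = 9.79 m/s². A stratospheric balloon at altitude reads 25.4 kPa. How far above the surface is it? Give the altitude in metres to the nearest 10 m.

Scale height: H = RT/g = 287.1 × 286.6 / 9.79 = 8404.8 m.
Invert the barometric formula: z = H ln(P₀/P).
P₀/P = 99.1/25.4 = 3.9016; ln(3.9016) = 1.3614.
z = 8404.8 × 1.3614 = 11442 m.

z ≈ 11440 m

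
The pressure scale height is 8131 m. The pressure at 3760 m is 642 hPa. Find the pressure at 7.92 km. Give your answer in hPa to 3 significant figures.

Between two levels, P₂ = P₁ exp(−Δz/H) with Δz = z₂ − z₁.
Δz = 7920.0 − 3760.0 = 4160.0 m; Δz/H = 4160.0/8131.0 = 0.51162.
P₂ = 642 × exp(−0.51162) = 642 × 0.59952 = 384.89 hPa.

P ≈ 385 hPa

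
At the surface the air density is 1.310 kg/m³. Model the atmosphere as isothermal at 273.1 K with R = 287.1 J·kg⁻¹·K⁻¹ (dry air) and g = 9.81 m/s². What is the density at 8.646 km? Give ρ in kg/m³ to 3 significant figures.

ρ ≈ 0.444 kg/m³

Scale height: H = RT/g = 287.1 × 273.1 / 9.81 = 7992.6 m.
In an isothermal atmosphere, density decays like pressure: ρ = ρ₀ exp(−z/H).
z/H = 8646.0/7992.6 = 1.0818; exp(−1.0818) = 0.33898.
ρ = 1.310 × 0.33898 = 0.44406 kg/m³.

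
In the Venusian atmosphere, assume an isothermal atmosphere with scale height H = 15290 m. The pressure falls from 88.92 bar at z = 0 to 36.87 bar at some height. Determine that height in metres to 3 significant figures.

z ≈ 13500 m

Invert the barometric formula: z = H ln(P₀/P).
P₀/P = 88.92/36.87 = 2.4117; ln(2.4117) = 0.88033.
z = 15290 × 0.88033 = 13460 m.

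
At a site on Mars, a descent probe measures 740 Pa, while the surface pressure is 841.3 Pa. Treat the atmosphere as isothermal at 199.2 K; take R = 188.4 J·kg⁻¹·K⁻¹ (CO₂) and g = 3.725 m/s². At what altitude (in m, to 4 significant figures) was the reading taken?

Scale height: H = RT/g = 188.4 × 199.2 / 3.725 = 10075 m.
Invert the barometric formula: z = H ln(P₀/P).
P₀/P = 841.3/740 = 1.1369; ln(1.1369) = 0.12831.
z = 10075 × 0.12831 = 1292.7 m.

z ≈ 1293 m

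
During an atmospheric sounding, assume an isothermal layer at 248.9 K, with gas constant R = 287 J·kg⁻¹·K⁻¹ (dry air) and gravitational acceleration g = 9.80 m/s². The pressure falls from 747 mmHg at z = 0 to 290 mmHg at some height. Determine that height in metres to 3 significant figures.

Scale height: H = RT/g = 287 × 248.9 / 9.80 = 7289.2 m.
Invert the barometric formula: z = H ln(P₀/P).
P₀/P = 747/290 = 2.5759; ln(2.5759) = 0.94620.
z = 7289.2 × 0.94620 = 6897.0 m.

z ≈ 6900 m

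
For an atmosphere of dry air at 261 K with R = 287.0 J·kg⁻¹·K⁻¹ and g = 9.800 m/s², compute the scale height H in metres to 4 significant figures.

The scale height of an isothermal atmosphere is H = RT/g.
H = 287.0 × 261 / 9.800 = 74907/9.800 = 7643.6 m.

H ≈ 7644 m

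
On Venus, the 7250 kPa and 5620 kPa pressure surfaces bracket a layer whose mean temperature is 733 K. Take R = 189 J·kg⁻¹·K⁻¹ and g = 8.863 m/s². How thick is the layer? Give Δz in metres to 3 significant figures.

Δz ≈ 3980 m

Hypsometric equation: Δz = (R T̄/g) ln(P₁/P₂).
R T̄/g = 189 × 733 / 8.863 = 15631 m.
ln(7250/5620) = ln(1.2900) = 0.25464.
Δz = 15631 × 0.25464 = 3980.3 m.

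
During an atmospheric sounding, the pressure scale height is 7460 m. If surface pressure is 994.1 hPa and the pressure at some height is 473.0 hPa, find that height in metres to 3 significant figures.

Invert the barometric formula: z = H ln(P₀/P).
P₀/P = 994.1/473.0 = 2.1017; ln(2.1017) = 0.74275.
z = 7460.0 × 0.74275 = 5540.9 m.

z ≈ 5540 m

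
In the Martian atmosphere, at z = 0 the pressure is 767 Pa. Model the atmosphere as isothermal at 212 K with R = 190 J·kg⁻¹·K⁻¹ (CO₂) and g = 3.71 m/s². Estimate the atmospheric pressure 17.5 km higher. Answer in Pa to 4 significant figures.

Scale height: H = RT/g = 190 × 212 / 3.71 = 10857 m.
Barometric formula: P = P₀ exp(−z/H).
z/H = 17500/10857 = 1.6119; exp(−1.6119) = 0.19951.
P = 767 × 0.19951 = 153.02 Pa.

P ≈ 153.0 Pa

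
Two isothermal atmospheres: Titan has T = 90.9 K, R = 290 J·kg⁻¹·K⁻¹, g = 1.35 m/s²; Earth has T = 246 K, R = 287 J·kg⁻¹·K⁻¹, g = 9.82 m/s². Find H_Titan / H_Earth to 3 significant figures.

H_Titan/H_Earth ≈ 2.72

H = RT/g for each body.
H_Titan = 290 × 90.9 / 1.35 = 19527 m.
H_Earth = 287 × 246 / 9.82 = 7189.6 m.
H_Titan/H_Earth = 19527/7189.6 = 2.7160.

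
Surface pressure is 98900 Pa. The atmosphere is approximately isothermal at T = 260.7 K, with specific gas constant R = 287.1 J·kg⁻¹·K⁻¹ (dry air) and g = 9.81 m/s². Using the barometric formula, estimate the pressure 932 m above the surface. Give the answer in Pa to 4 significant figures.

P ≈ 87530 Pa

Scale height: H = RT/g = 287.1 × 260.7 / 9.81 = 7629.7 m.
Barometric formula: P = P₀ exp(−z/H).
z/H = 932.00/7629.7 = 0.12215; exp(−0.12215) = 0.88502.
P = 98900 × 0.88502 = 87528 Pa.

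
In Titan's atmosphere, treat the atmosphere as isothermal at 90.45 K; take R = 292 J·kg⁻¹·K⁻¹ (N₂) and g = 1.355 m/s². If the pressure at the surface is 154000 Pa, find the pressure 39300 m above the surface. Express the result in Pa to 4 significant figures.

P ≈ 20510 Pa

Scale height: H = RT/g = 292 × 90.45 / 1.355 = 19492 m.
Barometric formula: P = P₀ exp(−z/H).
z/H = 39300/19492 = 2.0162; exp(−2.0162) = 0.13316.
P = 154000 × 0.13316 = 20507 Pa.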